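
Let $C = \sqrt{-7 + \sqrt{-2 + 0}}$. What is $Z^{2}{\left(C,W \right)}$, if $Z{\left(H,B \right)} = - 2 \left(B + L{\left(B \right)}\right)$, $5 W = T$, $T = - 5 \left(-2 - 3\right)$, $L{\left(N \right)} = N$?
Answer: $400$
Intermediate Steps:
$T = 25$ ($T = \left(-5\right) \left(-5\right) = 25$)
$C = \sqrt{-7 + i \sqrt{2}}$ ($C = \sqrt{-7 + \sqrt{-2}} = \sqrt{-7 + i \sqrt{2}} \approx 0.26592 + 2.6591 i$)
$W = 5$ ($W = \frac{1}{5} \cdot 25 = 5$)
$Z{\left(H,B \right)} = - 4 B$ ($Z{\left(H,B \right)} = - 2 \left(B + B\right) = - 2 \cdot 2 B = - 4 B$)
$Z^{2}{\left(C,W \right)} = \left(\left(-4\right) 5\right)^{2} = \left(-20\right)^{2} = 400$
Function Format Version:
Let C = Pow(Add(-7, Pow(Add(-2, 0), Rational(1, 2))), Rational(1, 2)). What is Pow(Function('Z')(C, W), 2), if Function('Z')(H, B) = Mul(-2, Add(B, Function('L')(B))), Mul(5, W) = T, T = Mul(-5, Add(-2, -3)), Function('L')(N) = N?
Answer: 400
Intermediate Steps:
T = 25 (T = Mul(-5, -5) = 25)
C = Pow(Add(-7, Mul(I, Pow(2, Rational(1, 2)))), Rational(1, 2)) (C = Pow(Add(-7, Pow(-2, Rational(1, 2))), Rational(1, 2)) = Pow(Add(-7, Mul(I, Pow(2, Rational(1, 2)))), Rational(1, 2)) ≈ Add(0.26592, Mul(2.6591, I)))
W = 5 (W = Mul(Rational(1, 5), 25) = 5)
Function('Z')(H, B) = Mul(-4, B) (Function('Z')(H, B) = Mul(-2, Add(B, B)) = Mul(-2, Mul(2, B)) = Mul(-4, B))
Pow(Function('Z')(C, W), 2) = Pow(Mul(-4, 5), 2) = Pow(-20, 2) = 400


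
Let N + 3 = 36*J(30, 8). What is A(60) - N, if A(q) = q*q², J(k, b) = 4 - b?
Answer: 216147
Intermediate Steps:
N = -147 (N = -3 + 36*(4 - 1*8) = -3 + 36*(4 - 8) = -3 + 36*(-4) = -3 - 144 = -147)
A(q) = q³
A(60) - N = 60³ - 1*(-147) = 216000 + 147 = 216147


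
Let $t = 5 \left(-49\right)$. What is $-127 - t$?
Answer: $118$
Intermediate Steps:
$t = -245$
$-127 - t = -127 - -245 = -127 + 245 = 118$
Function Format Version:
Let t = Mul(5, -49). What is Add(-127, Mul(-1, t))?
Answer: 118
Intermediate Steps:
t = -245
Add(-127, Mul(-1, t)) = Add(-127, Mul(-1, -245)) = Add(-127, 245) = 118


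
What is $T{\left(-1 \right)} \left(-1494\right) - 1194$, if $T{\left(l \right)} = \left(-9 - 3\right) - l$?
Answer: $15240$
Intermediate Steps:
$T{\left(l \right)} = -12 - l$ ($T{\left(l \right)} = \left(-9 - 3\right) - l = -12 - l$)
$T{\left(-1 \right)} \left(-1494\right) - 1194 = \left(-12 - -1\right) \left(-1494\right) - 1194 = \left(-12 + 1\right) \left(-1494\right) - 1194 = \left(-11\right) \left(-1494\right) - 1194 = 16434 - 1194 = 15240$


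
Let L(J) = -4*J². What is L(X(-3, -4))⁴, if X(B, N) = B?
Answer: 1679616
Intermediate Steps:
L(X(-3, -4))⁴ = (-4*(-3)²)⁴ = (-4*9)⁴ = (-36)⁴ = 1679616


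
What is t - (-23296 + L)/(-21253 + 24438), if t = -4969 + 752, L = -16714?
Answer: -2678227/637 ≈ -4204.4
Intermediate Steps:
t = -4217
t - (-23296 + L)/(-21253 + 24438) = -4217 - (-23296 - 16714)/(-21253 + 24438) = -4217 - (-40010)/3185 = -4217 - 1*(-8002/637) = -4217 + 8002/637 = -2678227/637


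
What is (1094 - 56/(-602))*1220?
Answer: 57396120/43 ≈ 1.3348e+6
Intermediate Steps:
(1094 - 56/(-602))*1220 = (1094 - 56*(-1/602))*1220 = (1094 + 4/43)*1220 = (47046/43)*1220 = 57396120/43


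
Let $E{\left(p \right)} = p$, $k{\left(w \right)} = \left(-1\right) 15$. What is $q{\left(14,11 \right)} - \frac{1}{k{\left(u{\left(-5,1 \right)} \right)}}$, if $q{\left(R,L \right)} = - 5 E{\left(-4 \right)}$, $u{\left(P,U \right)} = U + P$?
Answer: $\frac{301}{15} \approx 20.067$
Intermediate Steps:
$u{\left(P,U \right)} = P + U$
$k{\left(w \right)} = -15$
$q{\left(R,L \right)} = 20$ ($q{\left(R,L \right)} = \left(-5\right) \left(-4\right) = 20$)
$q{\left(14,11 \right)} - \frac{1}{k{\left(u{\left(-5,1 \right)} \right)}} = 20 - \frac{1}{-15} = 20 - - \frac{1}{15} = 20 + \frac{1}{15} = \frac{301}{15}$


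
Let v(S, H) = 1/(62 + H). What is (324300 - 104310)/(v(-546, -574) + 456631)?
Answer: 112634880/233795071 ≈ 0.48177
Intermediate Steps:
(324300 - 104310)/(v(-546, -574) + 456631) = (324300 - 104310)/(1/(62 - 574) + 456631) = 219990/(1/(-512) + 456631) = 219990/(-1/512 + 456631) = 219990/(233795071/512) = 219990*(512/233795071) = 112634880/233795071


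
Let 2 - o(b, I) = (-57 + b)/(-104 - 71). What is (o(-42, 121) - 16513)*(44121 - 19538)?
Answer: -71033168492/175 ≈ -4.0590e+8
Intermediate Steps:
o(b, I) = 293/175 + b/175 (o(b, I) = 2 - (-57 + b)/(-104 - 71) = 2 - (-57 + b)/(-175) = 2 - (-57 + b)*(-1)/175 = 2 - (57/175 - b/175) = 2 + (-57/175 + b/175) = 293/175 + b/175)
(o(-42, 121) - 16513)*(44121 - 19538) = ((293/175 + (1/175)*(-42)) - 16513)*(44121 - 19538) = ((293/175 - 6/25) - 16513)*24583 = (251/175 - 16513)*24583 = -2889524/175*24583 = -71033168492/175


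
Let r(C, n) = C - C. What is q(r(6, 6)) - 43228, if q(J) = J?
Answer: -43228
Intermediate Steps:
r(C, n) = 0
q(r(6, 6)) - 43228 = 0 - 43228 = -43228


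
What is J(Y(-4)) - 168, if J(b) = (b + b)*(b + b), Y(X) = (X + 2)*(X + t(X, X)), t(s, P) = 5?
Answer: -152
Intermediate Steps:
Y(X) = (2 + X)*(5 + X) (Y(X) = (X + 2)*(X + 5) = (2 + X)*(5 + X))
J(b) = 4*b**2 (J(b) = (2*b)*(2*b) = 4*b**2)
J(Y(-4)) - 168 = 4*(10 + (-4)**2 + 7*(-4))**2 - 168 = 4*(10 + 16 - 28)**2 - 168 = 4*(-2)**2 - 168 = 4*4 - 168 = 16 - 168 = -152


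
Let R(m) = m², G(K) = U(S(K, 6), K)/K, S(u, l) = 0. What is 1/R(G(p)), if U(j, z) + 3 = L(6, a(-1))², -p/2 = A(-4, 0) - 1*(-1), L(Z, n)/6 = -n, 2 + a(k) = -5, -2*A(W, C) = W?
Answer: 4/344569 ≈ 1.1609e-5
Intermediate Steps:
A(W, C) = -W/2
a(k) = -7 (a(k) = -2 - 5 = -7)
L(Z, n) = -6*n (L(Z, n) = 6*(-n) = -6*n)
p = -6 (p = -2*(-½*(-4) - 1*(-1)) = -2*(2 + 1) = -2*3 = -6)
U(j, z) = 1761 (U(j, z) = -3 + (-6*(-7))² = -3 + 42² = -3 + 1764 = 1761)
G(K) = 1761/K
1/R(G(p)) = 1/((1761/(-6))²) = 1/((1761*(-⅙))²) = 1/((-587/2)²) = 1/(344569/4) = 4/344569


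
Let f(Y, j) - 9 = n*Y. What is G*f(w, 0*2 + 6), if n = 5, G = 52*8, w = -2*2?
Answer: -4576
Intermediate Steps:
w = -4
G = 416
f(Y, j) = 9 + 5*Y
G*f(w, 0*2 + 6) = 416*(9 + 5*(-4)) = 416*(9 - 20) = 416*(-11) = -4576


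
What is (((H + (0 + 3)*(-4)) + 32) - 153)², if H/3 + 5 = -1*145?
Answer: 339889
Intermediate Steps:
H = -450 (H = -15 + 3*(-1*145) = -15 + 3*(-145) = -15 - 435 = -450)
(((H + (0 + 3)*(-4)) + 32) - 153)² = (((-450 + (0 + 3)*(-4)) + 32) - 153)² = (((-450 + 3*(-4)) + 32) - 153)² = (((-450 - 12) + 32) - 153)² = ((-462 + 32) - 153)² = (-430 - 153)² = (-583)² = 339889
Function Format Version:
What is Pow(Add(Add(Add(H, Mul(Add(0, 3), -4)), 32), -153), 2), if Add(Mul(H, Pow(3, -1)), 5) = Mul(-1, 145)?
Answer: 339889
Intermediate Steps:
H = -450 (H = Add(-15, Mul(3, Mul(-1, 145))) = Add(-15, Mul(3, -145)) = Add(-15, -435) = -450)
Pow(Add(Add(Add(H, Mul(Add(0, 3), -4)), 32), -153), 2) = Pow(Add(Add(Add(-450, Mul(Add(0, 3), -4)), 32), -153), 2) = Pow(Add(Add(Add(-450, Mul(3, -4)), 32), -153), 2) = Pow(Add(Add(Add(-450, -12), 32), -153), 2) = Pow(Add(Add(-462, 32), -153), 2) = Pow(Add(-430, -153), 2) = Pow(-583, 2) = 339889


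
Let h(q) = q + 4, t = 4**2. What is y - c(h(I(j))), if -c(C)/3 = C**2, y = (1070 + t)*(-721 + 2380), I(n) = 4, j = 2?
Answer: 1801866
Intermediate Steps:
t = 16
h(q) = 4 + q
y = 1801674 (y = (1070 + 16)*(-721 + 2380) = 1086*1659 = 1801674)
c(C) = -3*C**2
y - c(h(I(j))) = 1801674 - (-3)*(4 + 4)**2 = 1801674 - (-3)*8**2 = 1801674 - (-3)*64 = 1801674 - 1*(-192) = 1801674 + 192 = 1801866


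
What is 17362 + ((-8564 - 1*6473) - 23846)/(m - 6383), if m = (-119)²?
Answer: 135002753/7778 ≈ 17357.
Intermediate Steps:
m = 14161
17362 + ((-8564 - 1*6473) - 23846)/(m - 6383) = 17362 + ((-8564 - 1*6473) - 23846)/(14161 - 6383) = 17362 + ((-8564 - 6473) - 23846)/7778 = 17362 + (-15037 - 23846)*(1/7778) = 17362 - 38883*1/7778 = 17362 - 38883/7778 = 135002753/7778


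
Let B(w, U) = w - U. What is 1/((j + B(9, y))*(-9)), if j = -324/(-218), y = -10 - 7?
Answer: -109/26964 ≈ -0.0040424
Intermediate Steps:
y = -17
j = 162/109 (j = -324*(-1/218) = 162/109 ≈ 1.4862)
1/((j + B(9, y))*(-9)) = 1/((162/109 + (9 - 1*(-17)))*(-9)) = 1/((162/109 + (9 + 17))*(-9)) = 1/((162/109 + 26)*(-9)) = 1/((2996/109)*(-9)) = 1/(-26964/109) = -109/26964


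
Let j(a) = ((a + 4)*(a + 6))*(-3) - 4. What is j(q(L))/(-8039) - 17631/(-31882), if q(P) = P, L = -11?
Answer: 145210747/256299398 ≈ 0.56657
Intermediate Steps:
j(a) = -4 - 3*(4 + a)*(6 + a) (j(a) = ((4 + a)*(6 + a))*(-3) - 4 = -3*(4 + a)*(6 + a) - 4 = -4 - 3*(4 + a)*(6 + a))
j(q(L))/(-8039) - 17631/(-31882) = (-76 - 30*(-11) - 3*(-11)²)/(-8039) - 17631/(-31882) = (-76 + 330 - 3*121)*(-1/8039) - 17631*(-1/31882) = (-76 + 330 - 363)*(-1/8039) + 17631/31882 = -109*(-1/8039) + 17631/31882 = 109/8039 + 17631/31882 = 145210747/256299398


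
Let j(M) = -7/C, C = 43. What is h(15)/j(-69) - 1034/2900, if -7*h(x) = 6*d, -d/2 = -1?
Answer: 722867/71050 ≈ 10.174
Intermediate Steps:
d = 2 (d = -2*(-1) = 2)
j(M) = -7/43
h(x) = -12/7 (h(x) = -6*2/7 = -1/7*12 = -12/7)
h(15)/j(-69) - 1034/2900 = -12/(7*(-7/43)) - 1034/2900 = -12/7*(-43/7) - 1034*1/2900 = 516/49 - 517/1450 = 722867/71050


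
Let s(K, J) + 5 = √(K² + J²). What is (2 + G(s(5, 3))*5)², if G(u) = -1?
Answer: 9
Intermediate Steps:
s(K, J) = -5 + √(J² + K²) (s(K, J) = -5 + √(K² + J²) = -5 + √(J² + K²))
(2 + G(s(5, 3))*5)² = (2 - 1*5)² = (2 - 5)² = (-3)² = 9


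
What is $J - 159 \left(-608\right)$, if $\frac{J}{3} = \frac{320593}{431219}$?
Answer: $\frac{41687764947}{431219} \approx 96674.0$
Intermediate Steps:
$J = \frac{961779}{431219}$ ($J = 3 \cdot \frac{320593}{431219} = \frac{961779}{431219} \approx 2.2304$)
$J - 159 \left(-608\right) = \frac{961779}{431219} - 159 \left(-608\right) = \frac{961779}{431219} - -96672 = \frac{961779}{431219} + 96672 = \frac{41687764947}{431219}$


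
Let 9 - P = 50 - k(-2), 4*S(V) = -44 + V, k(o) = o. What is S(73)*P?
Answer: -1247/4 ≈ -311.75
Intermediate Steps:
S(V) = -11 + V/4 (S(V) = (-44 + V)/4 = -11 + V/4)
P = -43 (P = 9 - (50 - 1*(-2)) = 9 - (50 + 2) = 9 - 1*52 = 9 - 52 = -43)
S(73)*P = (-11 + (1/4)*73)*(-43) = (-11 + 73/4)*(-43) = (29/4)*(-43) = -1247/4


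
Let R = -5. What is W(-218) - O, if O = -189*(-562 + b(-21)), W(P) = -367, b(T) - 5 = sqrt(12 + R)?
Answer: -105640 + 189*sqrt(7) ≈ -1.0514e+5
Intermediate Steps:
b(T) = 5 + sqrt(7) (b(T) = 5 + sqrt(12 - 5) = 5 + sqrt(7))
O = 105273 - 189*sqrt(7) (O = -189*(-562 + (5 + sqrt(7))) = -189*(-557 + sqrt(7)) = 105273 - 189*sqrt(7) ≈ 1.0477e+5)
W(-218) - O = -367 - (105273 - 189*sqrt(7)) = -367 + (-105273 + 189*sqrt(7)) = -105640 + 189*sqrt(7)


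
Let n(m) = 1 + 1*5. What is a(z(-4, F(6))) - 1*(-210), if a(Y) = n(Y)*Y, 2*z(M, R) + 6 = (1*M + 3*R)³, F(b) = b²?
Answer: 3374784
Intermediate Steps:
n(m) = 6 (n(m) = 1 + 5 = 6)
z(M, R) = -3 + (M + 3*R)³/2 (z(M, R) = -3 + (1*M + 3*R)³/2 = -3 + (M + 3*R)³/2)
a(Y) = 6*Y
a(z(-4, F(6))) - 1*(-210) = 6*(-3 + (-4 + 3*6²)³/2) - 1*(-210) = 6*(-3 + (-4 + 3*36)³/2) + 210 = 6*(-3 + (-4 + 108)³/2) + 210 = 6*(-3 + (½)*104³) + 210 = 6*(-3 + (½)*1124864) + 210 = 6*(-3 + 562432) + 210 = 6*562429 + 210 = 3374574 + 210 = 3374784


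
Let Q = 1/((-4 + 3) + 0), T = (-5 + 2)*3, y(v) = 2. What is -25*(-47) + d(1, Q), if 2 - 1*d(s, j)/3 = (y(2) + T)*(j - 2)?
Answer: 1118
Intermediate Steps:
T = -9 (T = -3*3 = -9)
Q = -1 (Q = 1/(-1 + 0) = 1/(-1) = -1)
d(s, j) = -36 + 21*j (d(s, j) = 6 - 3*(2 - 9)*(j - 2) = 6 - (-21)*(-2 + j) = 6 - 3*(14 - 7*j) = 6 + (-42 + 21*j) = -36 + 21*j)
-25*(-47) + d(1, Q) = -25*(-47) + (-36 + 21*(-1)) = 1175 + (-36 - 21) = 1175 - 57 = 1118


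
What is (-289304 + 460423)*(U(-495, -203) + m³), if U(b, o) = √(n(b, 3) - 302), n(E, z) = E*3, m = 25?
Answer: 2673734375 + 171119*I*√1787 ≈ 2.6737e+9 + 7.2337e+6*I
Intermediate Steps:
n(E, z) = 3*E
U(b, o) = √(-302 + 3*b) (U(b, o) = √(3*b - 302) = √(-302 + 3*b))
(-289304 + 460423)*(U(-495, -203) + m³) = (-289304 + 460423)*(√(-302 + 3*(-495)) + 25³) = 171119*(√(-302 - 1485) + 15625) = 171119*(√(-1787) + 15625) = 171119*(I*√1787 + 15625) = 171119*(15625 + I*√1787) = 2673734375 + 171119*I*√1787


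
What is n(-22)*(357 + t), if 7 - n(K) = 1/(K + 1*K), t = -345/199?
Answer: 10922841/4378 ≈ 2494.9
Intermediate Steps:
t = -345/199 (t = -345*1/199 = -345/199 ≈ -1.7337)
n(K) = 7 - 1/(2*K) (n(K) = 7 - 1/(K + 1*K) = 7 - 1/(K + K) = 7 - 1/(2*K))
n(-22)*(357 + t) = (7 - ½/(-22))*(357 - 345/199) = (7 - ½*(-1/22))*(70698/199) = (7 + 1/44)*(70698/199) = (309/44)*(70698/199) = 10922841/4378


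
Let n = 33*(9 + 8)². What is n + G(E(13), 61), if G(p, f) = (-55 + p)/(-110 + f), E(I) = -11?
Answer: 467379/49 ≈ 9538.3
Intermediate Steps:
G(p, f) = (-55 + p)/(-110 + f)
n = 9537 (n = 33*17² = 33*289 = 9537)
n + G(E(13), 61) = 9537 + (-55 - 11)/(-110 + 61) = 9537 - 66/(-49) = 9537 - 1/49*(-66) = 9537 + 66/49 = 467379/49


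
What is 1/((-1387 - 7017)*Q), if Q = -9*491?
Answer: 1/37137276 ≈ 2.6927e-8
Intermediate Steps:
Q = -4419
1/((-1387 - 7017)*Q) = 1/(-1387 - 7017*(-4419)) = -1/4419/(-8404) = -1/8404*(-1/4419) = 1/37137276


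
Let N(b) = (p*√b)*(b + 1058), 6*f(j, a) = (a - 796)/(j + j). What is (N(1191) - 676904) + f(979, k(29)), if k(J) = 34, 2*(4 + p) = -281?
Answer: -1325378159/1958 - 649961*√1191/2 ≈ -1.1892e+7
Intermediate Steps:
p = -289/2 (p = -4 + (½)*(-281) = -4 - 281/2 = -289/2 ≈ -144.50)
f(j, a) = (-796 + a)/(12*j) (f(j, a) = ((a - 796)/(j + j))/6 = ((-796 + a)/((2*j)))/6 = ((-796 + a)*(1/(2*j)))/6 = ((-796 + a)/(2*j))/6 = (-796 + a)/(12*j))
N(b) = -289*√b*(1058 + b)/2 (N(b) = (-289*√b/2)*(b + 1058) = (-289*√b/2)*(1058 + b) = -289*√b*(1058 + b)/2)
(N(1191) - 676904) + f(979, k(29)) = (289*√1191*(-1058 - 1*1191)/2 - 676904) + (1/12)*(-796 + 34)/979 = (289*√1191*(-1058 - 1191)/2 - 676904) + (1/12)*(1/979)*(-762) = ((289/2)*√1191*(-2249) - 676904) - 127/1958 = (-649961*√1191/2 - 676904) - 127/1958 = (-676904 - 649961*√1191/2) - 127/1958 = -1325378159/1958 - 649961*√1191/2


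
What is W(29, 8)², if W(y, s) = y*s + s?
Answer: 57600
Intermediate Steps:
W(y, s) = s + s*y (W(y, s) = s*y + s = s + s*y)
W(29, 8)² = (8*(1 + 29))² = (8*30)² = 240² = 57600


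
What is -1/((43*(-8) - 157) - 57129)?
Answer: 1/57630 ≈ 1.7352e-5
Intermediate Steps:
-1/((43*(-8) - 157) - 57129) = -1/((-344 - 157) - 57129) = -1/(-501 - 57129) = -1/(-57630) = -1*(-1/57630) = 1/57630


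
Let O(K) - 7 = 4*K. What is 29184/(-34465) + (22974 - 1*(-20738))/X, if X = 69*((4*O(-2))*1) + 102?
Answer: -755806048/2998455 ≈ -252.07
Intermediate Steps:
O(K) = 7 + 4*K
X = -174 (X = 69*((4*(7 + 4*(-2)))*1) + 102 = 69*((4*(7 - 8))*1) + 102 = 69*((4*(-1))*1) + 102 = 69*(-4*1) + 102 = 69*(-4) + 102 = -276 + 102 = -174)
29184/(-34465) + (22974 - 1*(-20738))/X = 29184/(-34465) + (22974 - 1*(-20738))/(-174) = 29184*(-1/34465) + (22974 + 20738)*(-1/174) = -29184/34465 + 43712*(-1/174) = -29184/34465 - 21856/87 = -755806048/2998455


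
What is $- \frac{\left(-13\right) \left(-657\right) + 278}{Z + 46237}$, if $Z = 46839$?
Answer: $- \frac{8819}{93076} \approx -0.094751$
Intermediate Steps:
$- \frac{\left(-13\right) \left(-657\right) + 278}{Z + 46237} = - \frac{\left(-13\right) \left(-657\right) + 278}{46839 + 46237} = - \frac{8541 + 278}{93076} = - \frac{8819}{93076}$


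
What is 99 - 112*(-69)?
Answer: 7827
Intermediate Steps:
99 - 112*(-69) = 99 + 7728 = 7827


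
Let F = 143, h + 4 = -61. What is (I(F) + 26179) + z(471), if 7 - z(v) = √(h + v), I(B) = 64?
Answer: 26250 - √406 ≈ 26230.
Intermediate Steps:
h = -65 (h = -4 - 61 = -65)
z(v) = 7 - √(-65 + v)
(I(F) + 26179) + z(471) = (64 + 26179) + (7 - √(-65 + 471)) = 26243 + (7 - √406) = 26250 - √406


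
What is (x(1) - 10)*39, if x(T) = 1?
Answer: -351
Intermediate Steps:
(x(1) - 10)*39 = (1 - 10)*39 = -9*39 = -351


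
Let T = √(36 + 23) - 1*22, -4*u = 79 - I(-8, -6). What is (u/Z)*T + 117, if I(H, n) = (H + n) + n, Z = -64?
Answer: 13887/128 + 99*√59/256 ≈ 111.46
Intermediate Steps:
I(H, n) = H + 2*n
u = -99/4 (u = -(79 - (-8 + 2*(-6)))/4 = -(79 - (-8 - 12))/4 = -(79 - 1*(-20))/4 = -(79 + 20)/4 = -¼*99 = -99/4 ≈ -24.750)
T = -22 + √59 (T = √59 - 22 = -22 + √59 ≈ -14.319)
(u/Z)*T + 117 = (-99/4/(-64))*(-22 + √59) + 117 = (-99/4*(-1/64))*(-22 + √59) + 117 = 99*(-22 + √59)/256 + 117 = (-1089/128 + 99*√59/256) + 117 = 13887/128 + 99*√59/256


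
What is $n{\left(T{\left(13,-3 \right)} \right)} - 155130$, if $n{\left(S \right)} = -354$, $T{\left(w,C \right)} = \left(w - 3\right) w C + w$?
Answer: $-155484$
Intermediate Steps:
$T{\left(w,C \right)} = w + C w \left(-3 + w\right)$ ($T{\left(w,C \right)} = \left(-3 + w\right) w C + w = w \left(-3 + w\right) C + w = C w \left(-3 + w\right) + w = w + C w \left(-3 + w\right)$)
$n{\left(T{\left(13,-3 \right)} \right)} - 155130 = -354 - 155130 = -155484$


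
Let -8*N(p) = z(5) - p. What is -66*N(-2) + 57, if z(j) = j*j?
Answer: 1119/4 ≈ 279.75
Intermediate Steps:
z(j) = j²
N(p) = -25/8 + p/8 (N(p) = -(5² - p)/8 = -(25 - p)/8 = -25/8 + p/8)
-66*N(-2) + 57 = -66*(-25/8 + (⅛)*(-2)) + 57 = -66*(-25/8 - ¼) + 57 = -66*(-27/8) + 57 = 891/4 + 57 = 1119/4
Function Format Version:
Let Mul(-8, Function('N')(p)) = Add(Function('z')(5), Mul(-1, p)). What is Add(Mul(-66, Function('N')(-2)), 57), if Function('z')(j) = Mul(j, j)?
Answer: Rational(1119, 4) ≈ 279.75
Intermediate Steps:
Function('z')(j) = Pow(j, 2)
Function('N')(p) = Add(Rational(-25, 8), Mul(Rational(1, 8), p)) (Function('N')(p) = Mul(Rational(-1, 8), Add(Pow(5, 2), Mul(-1, p))) = Mul(Rational(-1, 8), Add(25, Mul(-1, p))) = Add(Rational(-25, 8), Mul(Rational(1, 8), p)))
Add(Mul(-66, Function('N')(-2)), 57) = Add(Mul(-66, Add(Rational(-25, 8), Mul(Rational(1, 8), -2))), 57) = Add(Mul(-66, Add(Rational(-25, 8), Rational(-1, 4))), 57) = Add(Mul(-66, Rational(-27, 8)), 57) = Add(Rational(891, 4), 57) = Rational(1119, 4)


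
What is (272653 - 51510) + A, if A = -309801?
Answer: -88658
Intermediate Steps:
(272653 - 51510) + A = (272653 - 51510) - 309801 = 221143 - 309801 = -88658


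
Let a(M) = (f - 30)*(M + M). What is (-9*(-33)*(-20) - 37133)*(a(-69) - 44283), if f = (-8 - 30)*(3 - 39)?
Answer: 9860572671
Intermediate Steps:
f = 1368 (f = -38*(-36) = 1368)
a(M) = 2676*M (a(M) = (1368 - 30)*(M + M) = 1338*(2*M) = 2676*M)
(-9*(-33)*(-20) - 37133)*(a(-69) - 44283) = (-9*(-33)*(-20) - 37133)*(2676*(-69) - 44283) = (297*(-20) - 37133)*(-184644 - 44283) = (-5940 - 37133)*(-228927) = -43073*(-228927) = 9860572671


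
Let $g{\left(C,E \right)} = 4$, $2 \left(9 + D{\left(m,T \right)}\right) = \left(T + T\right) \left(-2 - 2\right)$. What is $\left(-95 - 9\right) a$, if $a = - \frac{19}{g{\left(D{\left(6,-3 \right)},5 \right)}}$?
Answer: $494$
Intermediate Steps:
$D{\left(m,T \right)} = -9 - 4 T$ ($D{\left(m,T \right)} = -9 + \frac{\left(T + T\right) \left(-2 - 2\right)}{2} = -9 + \frac{2 T \left(-4\right)}{2} = -9 + \frac{\left(-8\right) T}{2} = -9 - 4 T$)
$a = - \frac{19}{4} \approx -4.75$
$\left(-95 - 9\right) a = \left(-95 - 9\right) \left(- \frac{19}{4}\right) = \left(-104\right) \left(- \frac{19}{4}\right) = 494$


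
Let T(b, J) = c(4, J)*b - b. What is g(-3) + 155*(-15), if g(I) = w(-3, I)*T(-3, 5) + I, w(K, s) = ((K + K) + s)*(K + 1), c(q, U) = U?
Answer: -2544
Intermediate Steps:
T(b, J) = -b + J*b (T(b, J) = J*b - b = -b + J*b)
w(K, s) = (1 + K)*(s + 2*K) (w(K, s) = (2*K + s)*(1 + K) = (s + 2*K)*(1 + K) = (1 + K)*(s + 2*K))
g(I) = -144 + 25*I (g(I) = (I + 2*(-3) + 2*(-3)² - 3*I)*(-3*(-1 + 5)) + I = (I - 6 + 2*9 - 3*I)*(-3*4) + I = (I - 6 + 18 - 3*I)*(-12) + I = (12 - 2*I)*(-12) + I = (-144 + 24*I) + I = -144 + 25*I)
g(-3) + 155*(-15) = (-144 + 25*(-3)) + 155*(-15) = (-144 - 75) - 2325 = -219 - 2325 = -2544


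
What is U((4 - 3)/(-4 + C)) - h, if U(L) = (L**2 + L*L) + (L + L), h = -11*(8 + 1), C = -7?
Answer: 11959/121 ≈ 98.835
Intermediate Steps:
h = -99 (h = -11*9 = -99)
U(L) = 2*L + 2*L**2 (U(L) = (L**2 + L**2) + 2*L = 2*L**2 + 2*L = 2*L + 2*L**2)
U((4 - 3)/(-4 + C)) - h = 2*((4 - 3)/(-4 - 7))*(1 + (4 - 3)/(-4 - 7)) - 1*(-99) = 2*(1/(-11))*(1 + 1/(-11)) + 99 = 2*(1*(-1/11))*(1 + 1*(-1/11)) + 99 = 2*(-1/11)*(1 - 1/11) + 99 = 2*(-1/11)*(10/11) + 99 = -20/121 + 99 = 11959/121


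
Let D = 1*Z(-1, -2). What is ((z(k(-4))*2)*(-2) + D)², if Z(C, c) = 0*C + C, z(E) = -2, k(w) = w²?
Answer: 49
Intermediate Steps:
Z(C, c) = C (Z(C, c) = 0 + C = C)
D = -1 (D = 1*(-1) = -1)
((z(k(-4))*2)*(-2) + D)² = (-2*2*(-2) - 1)² = (-4*(-2) - 1)² = (8 - 1)² = 7² = 49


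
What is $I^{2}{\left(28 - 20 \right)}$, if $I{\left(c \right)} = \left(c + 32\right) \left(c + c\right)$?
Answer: $409600$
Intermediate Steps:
$I{\left(c \right)} = 2 c \left(32 + c\right)$ ($I{\left(c \right)} = \left(32 + c\right) 2 c = 2 c \left(32 + c\right)$)
$I^{2}{\left(28 - 20 \right)} = \left(2 \left(28 - 20\right) \left(32 + \left(28 - 20\right)\right)\right)^{2} = \left(2 \cdot 8 \left(32 + 8\right)\right)^{2} = \left(2 \cdot 8 \cdot 40\right)^{2} = 640^{2} = 409600$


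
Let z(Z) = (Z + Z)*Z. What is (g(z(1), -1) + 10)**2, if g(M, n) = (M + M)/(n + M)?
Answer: 196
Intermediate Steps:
z(Z) = 2*Z**2 (z(Z) = (2*Z)*Z = 2*Z**2)
g(M, n) = 2*M/(M + n) (g(M, n) = (2*M)/(M + n) = 2*M/(M + n))
(g(z(1), -1) + 10)**2 = (2*(2*1**2)/(2*1**2 - 1) + 10)**2 = (2*(2*1)/(2*1 - 1) + 10)**2 = (2*2/(2 - 1) + 10)**2 = (2*2/1 + 10)**2 = (2*2*1 + 10)**2 = (4 + 10)**2 = 14**2 = 196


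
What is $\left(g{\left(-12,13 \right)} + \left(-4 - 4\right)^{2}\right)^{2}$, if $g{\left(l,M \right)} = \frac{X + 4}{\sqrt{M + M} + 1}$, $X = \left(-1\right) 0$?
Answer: $\frac{2547632}{625} + \frac{12768 \sqrt{26}}{625} \approx 4180.4$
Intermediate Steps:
$X = 0$
$g{\left(l,M \right)} = \frac{4}{1 + \sqrt{2} \sqrt{M}}$ ($g{\left(l,M \right)} = \frac{0 + 4}{\sqrt{M + M} + 1} = \frac{4}{\sqrt{2 M} + 1} = \frac{4}{\sqrt{2} \sqrt{M} + 1} = \frac{4}{1 + \sqrt{2} \sqrt{M}}$)
$\left(g{\left(-12,13 \right)} + \left(-4 - 4\right)^{2}\right)^{2} = \left(\frac{4}{1 + \sqrt{2} \sqrt{13}} + \left(-4 - 4\right)^{2}\right)^{2} = \left(\frac{4}{1 + \sqrt{26}} + \left(-8\right)^{2}\right)^{2} = \left(\frac{4}{1 + \sqrt{26}} + 64\right)^{2} = \left(64 + \frac{4}{1 + \sqrt{26}}\right)^{2}$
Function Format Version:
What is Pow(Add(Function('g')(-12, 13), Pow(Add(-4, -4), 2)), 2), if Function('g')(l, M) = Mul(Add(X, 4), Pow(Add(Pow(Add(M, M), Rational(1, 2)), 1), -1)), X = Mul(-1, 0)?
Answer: Add(Rational(2547632, 625), Mul(Rational(12768, 625), Pow(26, Rational(1, 2)))) ≈ 4180.4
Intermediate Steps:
X = 0
Function('g')(l, M) = Mul(4, Pow(Add(1, Mul(Pow(2, Rational(1, 2)), Pow(M, Rational(1, 2)))), -1)) (Function('g')(l, M) = Mul(Add(0, 4), Pow(Add(Pow(Add(M, M), Rational(1, 2)), 1), -1)) = Mul(4, Pow(Add(Pow(Mul(2, M), Rational(1, 2)), 1), -1)) = Mul(4, Pow(Add(Mul(Pow(2, Rational(1, 2)), Pow(M, Rational(1, 2))), 1), -1)) = Mul(4, Pow(Add(1, Mul(Pow(2, Rational(1, 2)), Pow(M, Rational(1, 2)))), -1)))
Pow(Add(Function('g')(-12, 13), Pow(Add(-4, -4), 2)), 2) = Pow(Add(Mul(4, Pow(Add(1, Mul(Pow(2, Rational(1, 2)), Pow(13, Rational(1, 2)))), -1)), Pow(Add(-4, -4), 2)), 2) = Pow(Add(Mul(4, Pow(Add(1, Pow(26, Rational(1, 2))), -1)), Pow(-8, 2)), 2) = Pow(Add(Mul(4, Pow(Add(1, Pow(26, Rational(1, 2))), -1)), 64), 2) = Pow(Add(64, Mul(4, Pow(Add(1, Pow(26, Rational(1, 2))), -1))), 2)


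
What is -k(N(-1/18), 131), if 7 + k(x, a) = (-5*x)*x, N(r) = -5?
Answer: 132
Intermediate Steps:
k(x, a) = -7 - 5*x**2 (k(x, a) = -7 + (-5*x)*x = -7 - 5*x**2)
-k(N(-1/18), 131) = -(-7 - 5*(-5)**2) = -(-7 - 5*25) = -(-7 - 125) = -1*(-132) = 132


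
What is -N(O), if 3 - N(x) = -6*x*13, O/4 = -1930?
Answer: 602157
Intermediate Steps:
O = -7720 (O = 4*(-1930) = -7720)
N(x) = 3 + 78*x (N(x) = 3 - (-6*x)*13 = 3 - (-78)*x = 3 + 78*x)
-N(O) = -(3 + 78*(-7720)) = -(3 - 602160) = -1*(-602157) = 602157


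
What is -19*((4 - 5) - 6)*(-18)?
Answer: -2394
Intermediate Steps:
-19*((4 - 5) - 6)*(-18) = -19*(-1 - 6)*(-18) = -19*(-7)*(-18) = 133*(-18) = -2394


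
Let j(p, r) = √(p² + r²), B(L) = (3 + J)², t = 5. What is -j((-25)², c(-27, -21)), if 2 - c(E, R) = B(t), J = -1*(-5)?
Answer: -√394469 ≈ -628.07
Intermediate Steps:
J = 5
B(L) = 64 (B(L) = (3 + 5)² = 8² = 64)
c(E, R) = -62 (c(E, R) = 2 - 1*64 = 2 - 64 = -62)
-j((-25)², c(-27, -21)) = -√(((-25)²)² + (-62)²) = -√(625² + 3844) = -√(390625 + 3844) = -√394469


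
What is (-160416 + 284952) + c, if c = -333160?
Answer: -208624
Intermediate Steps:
(-160416 + 284952) + c = (-160416 + 284952) - 333160 = 124536 - 333160 = -208624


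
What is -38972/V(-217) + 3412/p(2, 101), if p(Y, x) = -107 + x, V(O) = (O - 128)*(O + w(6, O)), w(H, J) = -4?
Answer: -14465654/25415 ≈ -569.18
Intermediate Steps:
V(O) = (-128 + O)*(-4 + O) (V(O) = (O - 128)*(O - 4) = (-128 + O)*(-4 + O))
-38972/V(-217) + 3412/p(2, 101) = -38972/(512 + (-217)² - 132*(-217)) + 3412/(-107 + 101) = -38972/(512 + 47089 + 28644) + 3412/(-6) = -38972/76245 + 3412*(-⅙) = -38972*1/76245 - 1706/3 = -38972/76245 - 1706/3 = -14465654/25415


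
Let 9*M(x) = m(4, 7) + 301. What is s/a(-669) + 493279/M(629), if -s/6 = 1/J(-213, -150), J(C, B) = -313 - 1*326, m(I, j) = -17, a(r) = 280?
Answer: 116537164/7455 ≈ 15632.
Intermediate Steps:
J(C, B) = -639 (J(C, B) = -313 - 326 = -639)
M(x) = 284/9 (M(x) = (-17 + 301)/9 = (⅑)*284 = 284/9)
s = 2/213 (s = -6/(-639) = -6*(-1/639) = 2/213 ≈ 0.0093897)
s/a(-669) + 493279/M(629) = (2/213)/280 + 493279/(284/9) = (2/213)*(1/280) + 493279*(9/284) = 1/29820 + 4439511/284 = 116537164/7455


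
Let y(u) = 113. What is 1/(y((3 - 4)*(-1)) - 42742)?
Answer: -1/42629 ≈ -2.3458e-5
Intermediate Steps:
1/(y((3 - 4)*(-1)) - 42742) = 1/(113 - 42742) = 1/(-42629) = -1/42629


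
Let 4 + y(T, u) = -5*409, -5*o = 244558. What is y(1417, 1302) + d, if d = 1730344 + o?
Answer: 8396917/5 ≈ 1.6794e+6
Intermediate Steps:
o = -244558/5 (o = -1/5*244558 = -244558/5 ≈ -48912.)
y(T, u) = -2049 (y(T, u) = -4 - 5*409 = -4 - 2045 = -2049)
d = 8407162/5 (d = 1730344 - 244558/5 = 8407162/5 ≈ 1.6814e+6)
y(1417, 1302) + d = -2049 + 8407162/5 = 8396917/5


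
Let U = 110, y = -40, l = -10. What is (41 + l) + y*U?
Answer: -4369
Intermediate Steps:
(41 + l) + y*U = (41 - 10) - 40*110 = 31 - 4400 = -4369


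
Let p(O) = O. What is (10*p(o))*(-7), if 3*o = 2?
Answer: -140/3 ≈ -46.667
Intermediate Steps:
o = ⅔ (o = (⅓)*2 = ⅔ ≈ 0.66667)
(10*p(o))*(-7) = (10*(⅔))*(-7) = (20/3)*(-7) = -140/3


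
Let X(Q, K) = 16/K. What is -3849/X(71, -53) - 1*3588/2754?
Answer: 93625055/7344 ≈ 12749.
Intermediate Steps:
-3849/X(71, -53) - 1*3588/2754 = -3849/(16/(-53)) - 1*3588/2754 = -3849/(16*(-1/53)) - 3588*1/2754 = -3849/(-16/53) - 598/459 = -3849*(-53/16) - 598/459 = 203997/16 - 598/459 = 93625055/7344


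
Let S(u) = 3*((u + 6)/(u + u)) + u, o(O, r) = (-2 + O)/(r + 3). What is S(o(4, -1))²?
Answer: 529/4 ≈ 132.25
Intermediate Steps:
o(O, r) = (-2 + O)/(3 + r)
S(u) = u + 3*(6 + u)/(2*u) (S(u) = 3*((6 + u)/((2*u))) + u = 3*((6 + u)*(1/(2*u))) + u = 3*((6 + u)/(2*u)) + u = 3*(6 + u)/(2*u) + u = u + 3*(6 + u)/(2*u))
S(o(4, -1))² = (3/2 + (-2 + 4)/(3 - 1) + 9/(((-2 + 4)/(3 - 1))))² = (3/2 + 2/2 + 9/((2/2)))² = (3/2 + (½)*2 + 9/(((½)*2)))² = (3/2 + 1 + 9/1)² = (3/2 + 1 + 9*1)² = (3/2 + 1 + 9)² = (23/2)² = 529/4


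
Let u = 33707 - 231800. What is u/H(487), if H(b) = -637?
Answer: 28299/91 ≈ 310.98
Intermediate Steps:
u = -198093
u/H(487) = -198093/(-637) = -198093*(-1/637) = 28299/91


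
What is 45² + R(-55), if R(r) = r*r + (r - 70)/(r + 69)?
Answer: 70575/14 ≈ 5041.1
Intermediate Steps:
R(r) = r² + (-70 + r)/(69 + r)
45² + R(-55) = 45² + (-70 - 55 + (-55)³ + 69*(-55)²)/(69 - 55) = 2025 + (-70 - 55 - 166375 + 69*3025)/14 = 2025 + (-70 - 55 - 166375 + 208725)/14 = 2025 + (1/14)*42225 = 2025 + 42225/14 = 70575/14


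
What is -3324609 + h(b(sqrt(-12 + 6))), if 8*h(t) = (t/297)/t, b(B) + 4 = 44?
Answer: -7899270983/2376 ≈ -3.3246e+6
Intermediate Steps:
b(B) = 40 (b(B) = -4 + 44 = 40)
h(t) = 1/2376 (h(t) = ((t/297)/t)/8 = (1/8)*(1/297) = 1/2376)
-3324609 + h(b(sqrt(-12 + 6))) = -3324609 + 1/2376 = -7899270983/2376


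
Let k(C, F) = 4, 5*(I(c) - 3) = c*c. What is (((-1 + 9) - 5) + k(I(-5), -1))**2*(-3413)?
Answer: -167237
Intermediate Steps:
I(c) = 3 + c**2/5 (I(c) = 3 + (c*c)/5 = 3 + c**2/5)
(((-1 + 9) - 5) + k(I(-5), -1))**2*(-3413) = (((-1 + 9) - 5) + 4)**2*(-3413) = ((8 - 5) + 4)**2*(-3413) = (3 + 4)**2*(-3413) = 7**2*(-3413) = 49*(-3413) = -167237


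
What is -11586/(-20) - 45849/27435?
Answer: 340801/590 ≈ 577.63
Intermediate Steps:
-11586/(-20) - 45849/27435 = -11586*(-1/20) - 45849*1/27435 = 5793/10 - 493/295 = 340801/590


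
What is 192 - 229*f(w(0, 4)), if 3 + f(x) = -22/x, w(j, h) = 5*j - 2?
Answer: -1640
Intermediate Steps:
w(j, h) = -2 + 5*j
f(x) = -3 - 22/x
192 - 229*f(w(0, 4)) = 192 - 229*(-3 - 22/(-2 + 5*0)) = 192 - 229*(-3 - 22/(-2 + 0)) = 192 - 229*(-3 - 22/(-2)) = 192 - 229*(-3 - 22*(-½)) = 192 - 229*(-3 + 11) = 192 - 229*8 = 192 - 1832 = -1640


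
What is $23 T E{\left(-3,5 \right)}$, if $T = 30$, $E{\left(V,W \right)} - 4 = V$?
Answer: $690$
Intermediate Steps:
$E{\left(V,W \right)} = 4 + V$
$23 T E{\left(-3,5 \right)} = 23 \cdot 30 \left(4 - 3\right) = 690 \cdot 1 = 690$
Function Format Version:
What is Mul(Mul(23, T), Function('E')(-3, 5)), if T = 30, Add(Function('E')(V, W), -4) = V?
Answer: 690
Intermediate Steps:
Function('E')(V, W) = Add(4, V)
Mul(Mul(23, T), Function('E')(-3, 5)) = Mul(Mul(23, 30), Add(4, -3)) = Mul(690, 1) = 690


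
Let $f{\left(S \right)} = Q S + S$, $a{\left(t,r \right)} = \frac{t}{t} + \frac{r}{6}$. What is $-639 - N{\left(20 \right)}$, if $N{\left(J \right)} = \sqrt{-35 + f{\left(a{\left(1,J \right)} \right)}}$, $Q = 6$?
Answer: $-639 - \frac{i \sqrt{42}}{3} \approx -639.0 - 2.1602 i$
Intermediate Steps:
$a{\left(t,r \right)} = 1 + \frac{r}{6}$ ($a{\left(t,r \right)} = 1 + r \frac{1}{6} = 1 + \frac{r}{6}$)
$f{\left(S \right)} = 7 S$ ($f{\left(S \right)} = 6 S + S = 7 S$)
$N{\left(J \right)} = \sqrt{-28 + \frac{7 J}{6}}$ ($N{\left(J \right)} = \sqrt{-35 + 7 \left(1 + \frac{J}{6}\right)} = \sqrt{-35 + \left(7 + \frac{7 J}{6}\right)} = \sqrt{-28 + \frac{7 J}{6}}$)
$-639 - N{\left(20 \right)} = -639 - \frac{\sqrt{-1008 + 42 \cdot 20}}{6} = -639 - \frac{\sqrt{-1008 + 840}}{6} = -639 - \frac{\sqrt{-168}}{6} = -639 - \frac{2 i \sqrt{42}}{6} = -639 - \frac{i \sqrt{42}}{3}$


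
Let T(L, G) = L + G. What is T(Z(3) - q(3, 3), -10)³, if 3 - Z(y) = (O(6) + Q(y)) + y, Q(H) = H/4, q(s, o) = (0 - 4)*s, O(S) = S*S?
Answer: -2685619/64 ≈ -41963.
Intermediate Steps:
O(S) = S²
q(s, o) = -4*s
Q(H) = H/4 (Q(H) = H*(¼) = H/4)
Z(y) = -33 - 5*y/4 (Z(y) = 3 - ((6² + y/4) + y) = 3 - ((36 + y/4) + y) = 3 - (36 + 5*y/4) = 3 + (-36 - 5*y/4) = -33 - 5*y/4)
T(L, G) = G + L
T(Z(3) - q(3, 3), -10)³ = (-10 + ((-33 - 5/4*3) - (-4)*3))³ = (-10 + ((-33 - 15/4) - 1*(-12)))³ = (-10 + (-147/4 + 12))³ = (-10 - 99/4)³ = (-139/4)³ = -2685619/64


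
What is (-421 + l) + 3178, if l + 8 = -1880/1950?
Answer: 535867/195 ≈ 2748.0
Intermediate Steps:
l = -1748/195 (l = -8 - 1880/1950 = -8 - 1880*1/1950 = -8 - 188/195 = -1748/195 ≈ -8.9641)
(-421 + l) + 3178 = (-421 - 1748/195) + 3178 = -83843/195 + 3178 = 535867/195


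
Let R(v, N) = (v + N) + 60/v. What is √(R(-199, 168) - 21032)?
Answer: 3*I*√92680867/199 ≈ 145.13*I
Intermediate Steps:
R(v, N) = N + v + 60/v (R(v, N) = (N + v) + 60/v = N + v + 60/v)
√(R(-199, 168) - 21032) = √((168 - 199 + 60/(-199)) - 21032) = √((168 - 199 + 60*(-1/199)) - 21032) = √((168 - 199 - 60/199) - 21032) = √(-6229/199 - 21032) = √(-4191597/199) = 3*I*√92680867/199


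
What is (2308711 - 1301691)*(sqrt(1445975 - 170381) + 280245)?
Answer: 282212319900 + 1007020*sqrt(1275594) ≈ 2.8335e+11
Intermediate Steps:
(2308711 - 1301691)*(sqrt(1445975 - 170381) + 280245) = 1007020*(sqrt(1275594) + 280245) = 1007020*(280245 + sqrt(1275594)) = 282212319900 + 1007020*sqrt(1275594)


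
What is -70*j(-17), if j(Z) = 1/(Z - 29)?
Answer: 35/23 ≈ 1.5217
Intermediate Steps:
j(Z) = 1/(-29 + Z)
-70*j(-17) = -70/(-29 - 17) = -70/(-46) = -70*(-1/46) = 35/23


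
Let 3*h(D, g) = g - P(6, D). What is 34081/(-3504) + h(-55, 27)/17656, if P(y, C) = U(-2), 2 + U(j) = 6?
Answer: -75213409/7733328 ≈ -9.7259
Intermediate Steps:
U(j) = 4 (U(j) = -2 + 6 = 4)
P(y, C) = 4
h(D, g) = -4/3 + g/3 (h(D, g) = (g - 1*4)/3 = (g - 4)/3 = (-4 + g)/3 = -4/3 + g/3)
34081/(-3504) + h(-55, 27)/17656 = 34081/(-3504) + (-4/3 + (⅓)*27)/17656 = 34081*(-1/3504) + (-4/3 + 9)*(1/17656) = -34081/3504 + (23/3)*(1/17656) = -34081/3504 + 23/52968 = -75213409/7733328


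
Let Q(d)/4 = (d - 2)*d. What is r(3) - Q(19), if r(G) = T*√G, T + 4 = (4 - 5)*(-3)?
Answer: -1292 - √3 ≈ -1293.7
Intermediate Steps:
T = -1 (T = -4 + (4 - 5)*(-3) = -4 - 1*(-3) = -4 + 3 = -1)
r(G) = -√G
Q(d) = 4*d*(-2 + d) (Q(d) = 4*((d - 2)*d) = 4*((-2 + d)*d) = 4*(d*(-2 + d)) = 4*d*(-2 + d))
r(3) - Q(19) = -√3 - 4*19*(-2 + 19) = -√3 - 4*19*17 = -√3 - 1*1292 = -√3 - 1292 = -1292 - √3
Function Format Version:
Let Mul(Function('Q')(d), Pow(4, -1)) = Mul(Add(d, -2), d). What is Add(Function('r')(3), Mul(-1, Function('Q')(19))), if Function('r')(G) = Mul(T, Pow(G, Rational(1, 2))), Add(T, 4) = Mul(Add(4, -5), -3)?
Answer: Add(-1292, Mul(-1, Pow(3, Rational(1, 2)))) ≈ -1293.7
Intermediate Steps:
T = -1 (T = Add(-4, Mul(Add(4, -5), -3)) = Add(-4, Mul(-1, -3)) = Add(-4, 3) = -1)
Function('r')(G) = Mul(-1, Pow(G, Rational(1, 2)))
Function('Q')(d) = Mul(4, d, Add(-2, d)) (Function('Q')(d) = Mul(4, Mul(Add(d, -2), d)) = Mul(4, Mul(Add(-2, d), d)) = Mul(4, Mul(d, Add(-2, d))) = Mul(4, d, Add(-2, d)))
Add(Function('r')(3), Mul(-1, Function('Q')(19))) = Add(Mul(-1, Pow(3, Rational(1, 2))), Mul(-1, Mul(4, 19, Add(-2, 19)))) = Add(Mul(-1, Pow(3, Rational(1, 2))), Mul(-1, Mul(4, 19, 17))) = Add(Mul(-1, Pow(3, Rational(1, 2))), Mul(-1, 1292)) = Add(Mul(-1, Pow(3, Rational(1, 2))), -1292) = Add(-1292, Mul(-1, Pow(3, Rational(1, 2))))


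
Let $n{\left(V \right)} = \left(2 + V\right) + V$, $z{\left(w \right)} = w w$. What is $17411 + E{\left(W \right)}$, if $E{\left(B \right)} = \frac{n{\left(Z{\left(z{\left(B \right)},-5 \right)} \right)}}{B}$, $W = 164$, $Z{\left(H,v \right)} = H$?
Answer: $\frac{1454599}{82} \approx 17739.0$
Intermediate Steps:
$z{\left(w \right)} = w^{2}$
$n{\left(V \right)} = 2 + 2 V$
$E{\left(B \right)} = \frac{2 + 2 B^{2}}{B}$
$17411 + E{\left(W \right)} = 17411 + \left(2 \cdot 164 + \frac{2}{164}\right) = 17411 + \left(328 + 2 \cdot \frac{1}{164}\right) = 17411 + \left(328 + \frac{1}{82}\right) = 17411 + \frac{26897}{82} = \frac{1454599}{82}$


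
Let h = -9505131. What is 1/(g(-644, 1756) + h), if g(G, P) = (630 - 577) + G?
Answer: -1/9505722 ≈ -1.0520e-7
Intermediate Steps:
g(G, P) = 53 + G
1/(g(-644, 1756) + h) = 1/((53 - 644) - 9505131) = 1/(-591 - 9505131) = 1/(-9505722) = -1/9505722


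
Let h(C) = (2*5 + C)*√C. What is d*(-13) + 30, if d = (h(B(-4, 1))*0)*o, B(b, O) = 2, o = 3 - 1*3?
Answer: 30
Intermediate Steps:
o = 0 (o = 3 - 3 = 0)
h(C) = √C*(10 + C) (h(C) = (10 + C)*√C = √C*(10 + C))
d = 0 (d = ((√2*(10 + 2))*0)*0 = ((√2*12)*0)*0 = ((12*√2)*0)*0 = 0*0 = 0)
d*(-13) + 30 = 0*(-13) + 30 = 0 + 30 = 30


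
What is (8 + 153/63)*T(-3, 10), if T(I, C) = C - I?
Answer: 949/7 ≈ 135.57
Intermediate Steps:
(8 + 153/63)*T(-3, 10) = (8 + 153/63)*(10 - 1*(-3)) = (8 + 153*(1/63))*(10 + 3) = (8 + 17/7)*13 = (73/7)*13 = 949/7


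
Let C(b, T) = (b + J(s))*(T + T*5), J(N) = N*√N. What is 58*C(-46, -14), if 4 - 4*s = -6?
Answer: 224112 - 6090*√10 ≈ 2.0485e+5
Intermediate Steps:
s = 5/2 (s = 1 - ¼*(-6) = 1 + 3/2 = 5/2 ≈ 2.5000)
J(N) = N^(3/2)
C(b, T) = 6*T*(b + 5*√10/4) (C(b, T) = (b + (5/2)^(3/2))*(T + T*5) = (b + 5*√10/4)*(T + 5*T) = (b + 5*√10/4)*(6*T) = 6*T*(b + 5*√10/4))
58*C(-46, -14) = 58*((3/2)*(-14)*(4*(-46) + 5*√10)) = 58*((3/2)*(-14)*(-184 + 5*√10)) = 58*(3864 - 105*√10) = 224112 - 6090*√10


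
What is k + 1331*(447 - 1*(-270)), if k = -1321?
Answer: 953006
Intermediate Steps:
k + 1331*(447 - 1*(-270)) = -1321 + 1331*(447 - 1*(-270)) = -1321 + 1331*(447 + 270) = -1321 + 1331*717 = -1321 + 954327 = 953006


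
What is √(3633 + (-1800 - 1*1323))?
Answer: √510 ≈ 22.583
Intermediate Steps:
√(3633 + (-1800 - 1*1323)) = √(3633 + (-1800 - 1323)) = √(3633 - 3123) = √510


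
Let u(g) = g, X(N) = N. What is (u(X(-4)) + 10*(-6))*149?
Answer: -9536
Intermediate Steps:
(u(X(-4)) + 10*(-6))*149 = (-4 + 10*(-6))*149 = (-4 - 60)*149 = -64*149 = -9536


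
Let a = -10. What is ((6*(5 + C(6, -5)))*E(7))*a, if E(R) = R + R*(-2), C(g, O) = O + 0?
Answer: 0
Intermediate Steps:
C(g, O) = O
E(R) = -R (E(R) = R - 2*R = -R)
((6*(5 + C(6, -5)))*E(7))*a = ((6*(5 - 5))*(-1*7))*(-10) = ((6*0)*(-7))*(-10) = (0*(-7))*(-10) = 0*(-10) = 0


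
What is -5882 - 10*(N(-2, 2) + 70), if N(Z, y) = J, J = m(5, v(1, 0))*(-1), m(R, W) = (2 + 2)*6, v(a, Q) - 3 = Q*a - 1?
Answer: -6342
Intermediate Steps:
v(a, Q) = 2 + Q*a (v(a, Q) = 3 + (Q*a - 1) = 3 + (-1 + Q*a) = 2 + Q*a)
m(R, W) = 24 (m(R, W) = 4*6 = 24)
J = -24 (J = 24*(-1) = -24)
N(Z, y) = -24
-5882 - 10*(N(-2, 2) + 70) = -5882 - 10*(-24 + 70) = -5882 - 10*46 = -5882 - 1*460 = -5882 - 460 = -6342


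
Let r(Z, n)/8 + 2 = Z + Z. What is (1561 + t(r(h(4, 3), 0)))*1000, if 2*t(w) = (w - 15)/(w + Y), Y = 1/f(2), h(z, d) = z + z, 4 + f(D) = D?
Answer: 348200000/223 ≈ 1.5614e+6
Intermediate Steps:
f(D) = -4 + D
h(z, d) = 2*z
r(Z, n) = -16 + 16*Z (r(Z, n) = -16 + 8*(Z + Z) = -16 + 8*(2*Z) = -16 + 16*Z)
Y = -½ (Y = 1/(-4 + 2) = 1/(-2) = -½ ≈ -0.50000)
t(w) = (-15 + w)/(2*(-½ + w)) (t(w) = ((w - 15)/(w - ½))/2 = ((-15 + w)/(-½ + w))/2 = (-15 + w)/(2*(-½ + w)))
(1561 + t(r(h(4, 3), 0)))*1000 = (1561 + (-15 + (-16 + 16*(2*4)))/(-1 + 2*(-16 + 16*(2*4))))*1000 = (1561 + (-15 + (-16 + 16*8))/(-1 + 2*(-16 + 16*8)))*1000 = (1561 + (-15 + (-16 + 128))/(-1 + 2*(-16 + 128)))*1000 = (1561 + (-15 + 112)/(-1 + 2*112))*1000 = (1561 + 97/(-1 + 224))*1000 = (1561 + 97/223)*1000 = (348200/223)*1000 = 348200000/223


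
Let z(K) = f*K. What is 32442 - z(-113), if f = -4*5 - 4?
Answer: 29730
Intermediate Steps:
f = -24 (f = -20 - 4 = -24)
z(K) = -24*K
32442 - z(-113) = 32442 - (-24)*(-113) = 32442 - 1*2712 = 32442 - 2712 = 29730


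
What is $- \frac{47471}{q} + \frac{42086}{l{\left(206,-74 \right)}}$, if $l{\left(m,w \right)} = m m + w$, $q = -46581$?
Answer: $\frac{1985687234}{986632161} \approx 2.0126$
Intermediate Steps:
$l{\left(m,w \right)} = w + m^{2}$ ($l{\left(m,w \right)} = m^{2} + w = w + m^{2}$)
$- \frac{47471}{q} + \frac{42086}{l{\left(206,-74 \right)}} = - \frac{47471}{-46581} + \frac{42086}{-74 + 206^{2}} = \left(-47471\right) \left(- \frac{1}{46581}\right) + \frac{42086}{-74 + 42436} = \frac{47471}{46581} + \frac{42086}{42362} = \frac{47471}{46581} + 42086 \cdot \frac{1}{42362} = \frac{47471}{46581} + \frac{21043}{21181} = \frac{1985687234}{986632161}$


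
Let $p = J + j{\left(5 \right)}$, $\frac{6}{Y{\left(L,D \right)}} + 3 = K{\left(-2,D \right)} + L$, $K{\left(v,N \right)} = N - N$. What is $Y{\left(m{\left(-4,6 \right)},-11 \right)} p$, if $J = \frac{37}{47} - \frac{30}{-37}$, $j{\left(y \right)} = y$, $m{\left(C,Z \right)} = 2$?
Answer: $- \frac{68844}{1739} \approx -39.588$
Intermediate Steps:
$K{\left(v,N \right)} = 0$
$Y{\left(L,D \right)} = \frac{6}{-3 + L}$ ($Y{\left(L,D \right)} = \frac{6}{-3 + \left(0 + L\right)} = \frac{6}{-3 + L}$)
$J = \frac{2779}{1739}$ ($J = 37 \cdot \frac{1}{47} - - \frac{30}{37} = \frac{37}{47} + \frac{30}{37} = \frac{2779}{1739} \approx 1.598$)
$p = \frac{11474}{1739}$ ($p = \frac{2779}{1739} + 5 = \frac{11474}{1739} \approx 6.598$)
$Y{\left(m{\left(-4,6 \right)},-11 \right)} p = \frac{6}{-3 + 2} \cdot \frac{11474}{1739} = \frac{6}{-1} \cdot \frac{11474}{1739} = 6 \left(-1\right) \frac{11474}{1739} = \left(-6\right) \frac{11474}{1739} = - \frac{68844}{1739}$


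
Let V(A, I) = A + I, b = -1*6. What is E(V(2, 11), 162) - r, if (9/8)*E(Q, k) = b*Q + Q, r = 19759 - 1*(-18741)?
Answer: -347020/9 ≈ -38558.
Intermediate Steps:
b = -6
r = 38500 (r = 19759 + 18741 = 38500)
E(Q, k) = -40*Q/9 (E(Q, k) = 8*(-6*Q + Q)/9 = 8*(-5*Q)/9 = -40*Q/9)
E(V(2, 11), 162) - r = -40*(2 + 11)/9 - 1*38500 = -40/9*13 - 38500 = -520/9 - 38500 = -347020/9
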